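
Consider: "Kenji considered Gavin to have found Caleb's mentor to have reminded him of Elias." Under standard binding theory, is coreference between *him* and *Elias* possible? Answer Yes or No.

*Elias* is an R-expression; Principle C requires it to be free (not bound by any c-commanding expression).
— him: object of the clause headed by 'reminded'; the pronoun c-commands the R-expression — coreference blocked (Principle C).

No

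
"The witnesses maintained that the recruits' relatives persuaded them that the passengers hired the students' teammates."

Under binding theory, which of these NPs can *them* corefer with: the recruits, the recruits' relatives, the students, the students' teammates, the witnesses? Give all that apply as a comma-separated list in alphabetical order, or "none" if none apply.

the recruits, the witnesses

*them* is a pronoun; Principle B requires it to be free in its binding domain — the clause headed by 'persuaded'.
— the recruits: possessor inside the subject DP of the clause headed by 'persuaded'; does not c-command the pronoun — Principle B does not apply; allowed.
— the recruits' relatives: subject of the clause headed by 'persuaded'; c-commands the pronoun within its binding domain — blocked (Principle B).
— the students: possessor inside the object DP of the clause headed by 'hired'; is c-commanded by the pronoun; coreference would bind this R-expression — blocked (Principle C).
— the students' teammates: object of the clause headed by 'hired'; is c-commanded by the pronoun; coreference would bind this R-expression — blocked (Principle C).
— the witnesses: subject of the matrix clause; c-commands the pronoun but lies outside its binding domain — allowed.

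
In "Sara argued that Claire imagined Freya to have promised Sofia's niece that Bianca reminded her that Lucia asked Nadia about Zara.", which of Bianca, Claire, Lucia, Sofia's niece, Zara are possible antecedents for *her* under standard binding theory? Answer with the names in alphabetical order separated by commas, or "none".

*her* is a pronoun; Principle B requires it to be free in its binding domain — the clause headed by 'reminded'.
— Bianca: subject of the clause headed by 'reminded'; c-commands the pronoun within its binding domain — blocked (Principle B).
— Claire: subject of the clause headed by 'imagined'; c-commands the pronoun but lies outside its binding domain — allowed.
— Lucia: subject of the clause headed by 'asked'; is c-commanded by the pronoun; coreference would bind this R-expression — blocked (Principle C).
— Sofia's niece: object of the clause headed by 'promised'; c-commands the pronoun but lies outside its binding domain — allowed.
— Zara: second object of the clause headed by 'asked'; is c-commanded by the pronoun; coreference would bind this R-expression — blocked (Principle C).

Claire, Sofia's niece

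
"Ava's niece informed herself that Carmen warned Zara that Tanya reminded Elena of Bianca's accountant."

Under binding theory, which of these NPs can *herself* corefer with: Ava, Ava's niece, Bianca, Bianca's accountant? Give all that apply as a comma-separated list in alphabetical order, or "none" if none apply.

*herself* is a reflexive; Principle A requires it to be bound within its binding domain — the matrix clause.
— Ava: possessor inside the subject DP of the matrix clause; does not c-command the reflexive — cannot bind it (Principle A).
— Ava's niece: subject of the matrix clause; c-commands the reflexive within its binding domain — allowed (Principle A).
— Bianca: possessor inside the second object DP of the clause headed by 'reminded'; does not c-command the reflexive — cannot bind it (Principle A).
— Bianca's accountant: second object of the clause headed by 'reminded'; does not c-command the reflexive — cannot bind it (Principle A).

Ava's niece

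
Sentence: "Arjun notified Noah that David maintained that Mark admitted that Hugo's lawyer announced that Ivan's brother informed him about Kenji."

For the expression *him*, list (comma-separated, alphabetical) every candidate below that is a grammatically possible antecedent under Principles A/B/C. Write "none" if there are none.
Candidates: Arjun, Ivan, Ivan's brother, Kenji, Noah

*him* is a pronoun; Principle B requires it to be free in its binding domain — the clause headed by 'informed'.
— Arjun: subject of the matrix clause; c-commands the pronoun but lies outside its binding domain — allowed.
— Ivan: possessor inside the subject DP of the clause headed by 'informed'; does not c-command the pronoun — Principle B does not apply; allowed.
— Ivan's brother: subject of the clause headed by 'informed'; c-commands the pronoun within its binding domain — blocked (Principle B).
— Kenji: second object of the clause headed by 'informed'; is c-commanded by the pronoun; coreference would bind this R-expression — blocked (Principle C).
— Noah: object of the matrix clause; c-commands the pronoun but lies outside its binding domain — allowed.

Arjun, Ivan, Noah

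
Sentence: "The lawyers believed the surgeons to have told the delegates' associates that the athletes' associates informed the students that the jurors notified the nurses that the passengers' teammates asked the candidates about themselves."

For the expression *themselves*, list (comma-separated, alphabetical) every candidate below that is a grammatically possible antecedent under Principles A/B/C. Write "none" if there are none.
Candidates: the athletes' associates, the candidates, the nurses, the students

*themselves* is a reflexive; Principle A requires it to be bound within its binding domain — the clause headed by 'asked'.
— the athletes' associates: subject of the clause headed by 'informed'; c-commands the reflexive but lies outside its binding domain — cannot bind it (Principle A).
— the candidates: object of the clause headed by 'asked'; c-commands the reflexive within its binding domain — allowed (Principle A).
— the nurses: object of the clause headed by 'notified'; c-commands the reflexive but lies outside its binding domain — cannot bind it (Principle A).
— the students: object of the clause headed by 'informed'; c-commands the reflexive but lies outside its binding domain — cannot bind it (Principle A).

the candidates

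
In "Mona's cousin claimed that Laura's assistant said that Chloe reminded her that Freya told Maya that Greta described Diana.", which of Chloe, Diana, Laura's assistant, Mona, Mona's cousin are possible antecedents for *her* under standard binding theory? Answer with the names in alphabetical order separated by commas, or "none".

Laura's assistant, Mona, Mona's cousin

*her* is a pronoun; Principle B requires it to be free in its binding domain — the clause headed by 'reminded'.
— Chloe: subject of the clause headed by 'reminded'; c-commands the pronoun within its binding domain — blocked (Principle B).
— Diana: object of the clause headed by 'described'; is c-commanded by the pronoun; coreference would bind this R-expression — blocked (Principle C).
— Laura's assistant: subject of the clause headed by 'said'; c-commands the pronoun but lies outside its binding domain — allowed.
— Mona: possessor inside the subject DP of the matrix clause; does not c-command the pronoun — Principle B does not apply; allowed.
— Mona's cousin: subject of the matrix clause; c-commands the pronoun but lies outside its binding domain — allowed.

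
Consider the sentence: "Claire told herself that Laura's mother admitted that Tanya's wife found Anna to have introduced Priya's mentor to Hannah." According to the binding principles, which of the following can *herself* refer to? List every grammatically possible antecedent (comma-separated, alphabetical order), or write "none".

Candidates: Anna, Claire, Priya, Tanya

Claire

*herself* is a reflexive; Principle A requires it to be bound within its binding domain — the matrix clause.
— Anna: subject of the clause headed by 'introduced'; does not c-command the reflexive — cannot bind it (Principle A).
— Claire: subject of the matrix clause; c-commands the reflexive within its binding domain — allowed (Principle A).
— Priya: possessor inside the object DP of the clause headed by 'introduced'; does not c-command the reflexive — cannot bind it (Principle A).
— Tanya: possessor inside the subject DP of the clause headed by 'found'; does not c-command the reflexive — cannot bind it (Principle A).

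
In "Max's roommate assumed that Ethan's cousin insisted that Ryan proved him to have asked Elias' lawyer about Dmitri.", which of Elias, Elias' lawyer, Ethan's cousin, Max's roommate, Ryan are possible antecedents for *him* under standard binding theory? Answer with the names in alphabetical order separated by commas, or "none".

Ethan's cousin, Max's roommate

*him* is a pronoun; Principle B requires it to be free in its binding domain — the clause headed by 'proved'.
— Elias: possessor inside the object DP of the clause headed by 'asked'; is c-commanded by the pronoun; coreference would bind this R-expression — blocked (Principle C).
— Elias' lawyer: object of the clause headed by 'asked'; is c-commanded by the pronoun; coreference would bind this R-expression — blocked (Principle C).
— Ethan's cousin: subject of the clause headed by 'insisted'; c-commands the pronoun but lies outside its binding domain — allowed.
— Max's roommate: subject of the matrix clause; c-commands the pronoun but lies outside its binding domain — allowed.
— Ryan: subject of the clause headed by 'proved'; c-commands the pronoun within its binding domain — blocked (Principle B).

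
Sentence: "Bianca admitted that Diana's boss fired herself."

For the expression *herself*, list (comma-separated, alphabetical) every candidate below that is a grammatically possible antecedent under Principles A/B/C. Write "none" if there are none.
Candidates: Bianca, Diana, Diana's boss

Diana's boss

*herself* is a reflexive; Principle A requires it to be bound within its binding domain — the clause headed by 'fired'.
— Bianca: subject of the matrix clause; c-commands the reflexive but lies outside its binding domain — cannot bind it (Principle A).
— Diana: possessor inside the subject DP of the clause headed by 'fired'; does not c-command the reflexive — cannot bind it (Principle A).
— Diana's boss: subject of the clause headed by 'fired'; c-commands the reflexive within its binding domain — allowed (Principle A).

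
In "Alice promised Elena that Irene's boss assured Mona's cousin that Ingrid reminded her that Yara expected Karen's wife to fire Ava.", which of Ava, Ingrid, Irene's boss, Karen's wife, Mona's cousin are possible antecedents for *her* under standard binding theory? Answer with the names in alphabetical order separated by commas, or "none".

Irene's boss, Mona's cousin

*her* is a pronoun; Principle B requires it to be free in its binding domain — the clause headed by 'reminded'.
— Ava: object of the clause headed by 'fire'; is c-commanded by the pronoun; coreference would bind this R-expression — blocked (Principle C).
— Ingrid: subject of the clause headed by 'reminded'; c-commands the pronoun within its binding domain — blocked (Principle B).
— Irene's boss: subject of the clause headed by 'assured'; c-commands the pronoun but lies outside its binding domain — allowed.
— Karen's wife: subject of the clause headed by 'fire'; is c-commanded by the pronoun; coreference would bind this R-expression — blocked (Principle C).
— Mona's cousin: object of the clause headed by 'assured'; c-commands the pronoun but lies outside its binding domain — allowed.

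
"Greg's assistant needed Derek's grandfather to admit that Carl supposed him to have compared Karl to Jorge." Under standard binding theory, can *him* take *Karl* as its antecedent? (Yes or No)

*him* is a pronoun; Principle B requires it to be free in its binding domain — the clause headed by 'supposed'.
— Karl: object of the clause headed by 'compared'; is c-commanded by the pronoun; coreference would bind this R-expression — blocked (Principle C).

No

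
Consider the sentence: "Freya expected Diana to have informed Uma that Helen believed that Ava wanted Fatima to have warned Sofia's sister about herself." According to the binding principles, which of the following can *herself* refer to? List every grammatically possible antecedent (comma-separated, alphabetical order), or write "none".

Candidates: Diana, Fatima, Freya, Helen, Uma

*herself* is a reflexive; Principle A requires it to be bound within its binding domain — the clause headed by 'warned'.
— Diana: subject of the clause headed by 'informed'; c-commands the reflexive but lies outside its binding domain — cannot bind it (Principle A).
— Fatima: subject of the clause headed by 'warned'; c-commands the reflexive within its binding domain — allowed (Principle A).
— Freya: subject of the matrix clause; c-commands the reflexive but lies outside its binding domain — cannot bind it (Principle A).
— Helen: subject of the clause headed by 'believed'; c-commands the reflexive but lies outside its binding domain — cannot bind it (Principle A).
— Uma: object of the clause headed by 'informed'; c-commands the reflexive but lies outside its binding domain — cannot bind it (Principle A).

Fatima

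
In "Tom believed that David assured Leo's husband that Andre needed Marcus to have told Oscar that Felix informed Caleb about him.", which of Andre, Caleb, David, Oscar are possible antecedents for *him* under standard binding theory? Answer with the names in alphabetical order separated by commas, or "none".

Andre, David, Oscar

*him* is a pronoun; Principle B requires it to be free in its binding domain — the clause headed by 'informed'.
— Andre: subject of the clause headed by 'needed'; c-commands the pronoun but lies outside its binding domain — allowed.
— Caleb: object of the clause headed by 'informed'; c-commands the pronoun within its binding domain — blocked (Principle B).
— David: subject of the clause headed by 'assured'; c-commands the pronoun but lies outside its binding domain — allowed.
— Oscar: object of the clause headed by 'told'; c-commands the pronoun but lies outside its binding domain — allowed.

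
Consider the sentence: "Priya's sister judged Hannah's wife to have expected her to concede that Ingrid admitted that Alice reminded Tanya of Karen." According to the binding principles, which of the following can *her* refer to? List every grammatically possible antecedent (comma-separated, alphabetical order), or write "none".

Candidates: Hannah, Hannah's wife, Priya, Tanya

*her* is a pronoun; Principle B requires it to be free in its binding domain — the clause headed by 'expected'.
— Hannah: possessor inside the subject DP of the clause headed by 'expected'; does not c-command the pronoun — Principle B does not apply; allowed.
— Hannah's wife: subject of the clause headed by 'expected'; c-commands the pronoun within its binding domain — blocked (Principle B).
— Priya: possessor inside the subject DP of the matrix clause; does not c-command the pronoun — Principle B does not apply; allowed.
— Tanya: object of the clause headed by 'reminded'; is c-commanded by the pronoun; coreference would bind this R-expression — blocked (Principle C).

Hannah, Priya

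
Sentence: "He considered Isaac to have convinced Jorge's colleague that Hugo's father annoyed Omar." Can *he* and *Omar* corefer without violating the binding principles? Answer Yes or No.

*Omar* is an R-expression; Principle C requires it to be free (not bound by any c-commanding expression).
— he: subject of the matrix clause; the pronoun c-commands the R-expression — coreference blocked (Principle C).

No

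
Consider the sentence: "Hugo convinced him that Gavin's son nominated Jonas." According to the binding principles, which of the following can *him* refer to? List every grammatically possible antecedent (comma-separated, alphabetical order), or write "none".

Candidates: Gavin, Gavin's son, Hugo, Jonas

*him* is a pronoun; Principle B requires it to be free in its binding domain — the matrix clause.
— Gavin: possessor inside the subject DP of the clause headed by 'nominated'; is c-commanded by the pronoun; coreference would bind this R-expression — blocked (Principle C).
— Gavin's son: subject of the clause headed by 'nominated'; is c-commanded by the pronoun; coreference would bind this R-expression — blocked (Principle C).
— Hugo: subject of the matrix clause; c-commands the pronoun within its binding domain — blocked (Principle B).
— Jonas: object of the clause headed by 'nominated'; is c-commanded by the pronoun; coreference would bind this R-expression — blocked (Principle C).

none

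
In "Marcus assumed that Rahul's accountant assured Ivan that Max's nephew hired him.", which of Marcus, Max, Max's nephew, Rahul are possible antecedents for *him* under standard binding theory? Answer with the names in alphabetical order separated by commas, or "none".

*him* is a pronoun; Principle B requires it to be free in its binding domain — the clause headed by 'hired'.
— Marcus: subject of the matrix clause; c-commands the pronoun but lies outside its binding domain — allowed.
— Max: possessor inside the subject DP of the clause headed by 'hired'; does not c-command the pronoun — Principle B does not apply; allowed.
— Max's nephew: subject of the clause headed by 'hired'; c-commands the pronoun within its binding domain — blocked (Principle B).
— Rahul: possessor inside the subject DP of the clause headed by 'assured'; does not c-command the pronoun — Principle B does not apply; allowed.

Marcus, Max, Rahul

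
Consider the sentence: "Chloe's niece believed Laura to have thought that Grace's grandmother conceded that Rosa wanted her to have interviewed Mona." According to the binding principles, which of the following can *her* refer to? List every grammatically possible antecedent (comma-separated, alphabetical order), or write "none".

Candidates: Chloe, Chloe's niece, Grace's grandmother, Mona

Chloe, Chloe's niece, Grace's grandmother

*her* is a pronoun; Principle B requires it to be free in its binding domain — the clause headed by 'wanted'.
— Chloe: possessor inside the subject DP of the matrix clause; does not c-command the pronoun — Principle B does not apply; allowed.
— Chloe's niece: subject of the matrix clause; c-commands the pronoun but lies outside its binding domain — allowed.
— Grace's grandmother: subject of the clause headed by 'conceded'; c-commands the pronoun but lies outside its binding domain — allowed.
— Mona: object of the clause headed by 'interviewed'; is c-commanded by the pronoun; coreference would bind this R-expression — blocked (Principle C).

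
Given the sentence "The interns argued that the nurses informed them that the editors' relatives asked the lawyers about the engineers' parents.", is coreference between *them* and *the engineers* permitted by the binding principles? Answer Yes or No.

No

*them* is a pronoun; Principle B requires it to be free in its binding domain — the clause headed by 'informed'.
— the engineers: possessor inside the second object DP of the clause headed by 'asked'; is c-commanded by the pronoun; coreference would bind this R-expression — blocked (Principle C).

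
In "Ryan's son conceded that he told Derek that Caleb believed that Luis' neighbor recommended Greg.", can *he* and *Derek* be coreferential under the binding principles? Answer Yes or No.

No

*Derek* is an R-expression; Principle C requires it to be free (not bound by any c-commanding expression).
— he: subject of the clause headed by 'told'; the pronoun c-commands the R-expression — coreference blocked (Principle C).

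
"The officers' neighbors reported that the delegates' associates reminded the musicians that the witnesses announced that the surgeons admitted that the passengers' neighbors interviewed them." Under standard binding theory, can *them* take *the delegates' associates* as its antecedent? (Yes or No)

Yes

*them* is a pronoun; Principle B requires it to be free in its binding domain — the clause headed by 'interviewed'.
— the delegates' associates: subject of the clause headed by 'reminded'; c-commands the pronoun but lies outside its binding domain — allowed.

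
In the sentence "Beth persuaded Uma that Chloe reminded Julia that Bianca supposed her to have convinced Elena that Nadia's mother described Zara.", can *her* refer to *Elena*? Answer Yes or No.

No

*her* is a pronoun; Principle B requires it to be free in its binding domain — the clause headed by 'supposed'.
— Elena: object of the clause headed by 'convinced'; is c-commanded by the pronoun; coreference would bind this R-expression — blocked (Principle C).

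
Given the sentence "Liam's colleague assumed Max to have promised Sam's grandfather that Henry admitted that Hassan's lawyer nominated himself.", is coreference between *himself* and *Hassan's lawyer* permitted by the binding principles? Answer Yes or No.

Yes

*himself* is a reflexive; Principle A requires it to be bound within its binding domain — the clause headed by 'nominated'.
— Hassan's lawyer: subject of the clause headed by 'nominated'; c-commands the reflexive within its binding domain — allowed (Principle A).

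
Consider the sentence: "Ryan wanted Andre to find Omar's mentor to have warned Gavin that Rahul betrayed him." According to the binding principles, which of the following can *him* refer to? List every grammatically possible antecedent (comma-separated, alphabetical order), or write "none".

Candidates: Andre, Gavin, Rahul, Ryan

Andre, Gavin, Ryan

*him* is a pronoun; Principle B requires it to be free in its binding domain — the clause headed by 'betrayed'.
— Andre: subject of the clause headed by 'find'; c-commands the pronoun but lies outside its binding domain — allowed.
— Gavin: object of the clause headed by 'warned'; c-commands the pronoun but lies outside its binding domain — allowed.
— Rahul: subject of the clause headed by 'betrayed'; c-commands the pronoun within its binding domain — blocked (Principle B).
— Ryan: subject of the matrix clause; c-commands the pronoun but lies outside its binding domain — allowed.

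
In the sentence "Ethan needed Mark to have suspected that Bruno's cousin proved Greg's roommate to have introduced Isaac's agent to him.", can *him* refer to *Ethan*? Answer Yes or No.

Yes

*him* is a pronoun; Principle B requires it to be free in its binding domain — the clause headed by 'introduced'.
— Ethan: subject of the matrix clause; c-commands the pronoun but lies outside its binding domain — allowed.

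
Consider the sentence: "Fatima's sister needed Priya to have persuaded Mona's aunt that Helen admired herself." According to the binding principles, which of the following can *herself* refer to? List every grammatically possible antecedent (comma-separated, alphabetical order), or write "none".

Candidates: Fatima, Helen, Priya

*herself* is a reflexive; Principle A requires it to be bound within its binding domain — the clause headed by 'admired'.
— Fatima: possessor inside the subject DP of the matrix clause; does not c-command the reflexive — cannot bind it (Principle A).
— Helen: subject of the clause headed by 'admired'; c-commands the reflexive within its binding domain — allowed (Principle A).
— Priya: subject of the clause headed by 'persuaded'; c-commands the reflexive but lies outside its binding domain — cannot bind it (Principle A).

Helen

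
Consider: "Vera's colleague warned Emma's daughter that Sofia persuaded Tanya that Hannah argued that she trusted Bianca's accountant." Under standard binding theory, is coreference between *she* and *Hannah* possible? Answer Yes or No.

Yes

*Hannah* is an R-expression; Principle C requires it to be free (not bound by any c-commanding expression).
— she: subject of the clause headed by 'trusted'; the pronoun does not c-command the R-expression — coreference allowed.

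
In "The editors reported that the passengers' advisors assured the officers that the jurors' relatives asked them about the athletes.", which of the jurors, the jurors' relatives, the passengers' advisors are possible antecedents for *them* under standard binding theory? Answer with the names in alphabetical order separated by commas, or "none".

the jurors, the passengers' advisors

*them* is a pronoun; Principle B requires it to be free in its binding domain — the clause headed by 'asked'.
— the jurors: possessor inside the subject DP of the clause headed by 'asked'; does not c-command the pronoun — Principle B does not apply; allowed.
— the jurors' relatives: subject of the clause headed by 'asked'; c-commands the pronoun within its binding domain — blocked (Principle B).
— the passengers' advisors: subject of the clause headed by 'assured'; c-commands the pronoun but lies outside its binding domain — allowed.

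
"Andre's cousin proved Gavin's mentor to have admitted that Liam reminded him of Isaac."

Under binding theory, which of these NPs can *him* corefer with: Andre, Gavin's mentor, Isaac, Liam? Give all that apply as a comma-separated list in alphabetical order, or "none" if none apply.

*him* is a pronoun; Principle B requires it to be free in its binding domain — the clause headed by 'reminded'.
— Andre: possessor inside the subject DP of the matrix clause; does not c-command the pronoun — Principle B does not apply; allowed.
— Gavin's mentor: subject of the clause headed by 'admitted'; c-commands the pronoun but lies outside its binding domain — allowed.
— Isaac: second object of the clause headed by 'reminded'; is c-commanded by the pronoun; coreference would bind this R-expression — blocked (Principle C).
— Liam: subject of the clause headed by 'reminded'; c-commands the pronoun within its binding domain — blocked (Principle B).

Andre, Gavin's mentor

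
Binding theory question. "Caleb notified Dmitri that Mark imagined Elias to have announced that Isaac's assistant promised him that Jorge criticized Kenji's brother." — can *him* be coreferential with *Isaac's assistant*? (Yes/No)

*him* is a pronoun; Principle B requires it to be free in its binding domain — the clause headed by 'promised'.
— Isaac's assistant: subject of the clause headed by 'promised'; c-commands the pronoun within its binding domain — blocked (Principle B).

No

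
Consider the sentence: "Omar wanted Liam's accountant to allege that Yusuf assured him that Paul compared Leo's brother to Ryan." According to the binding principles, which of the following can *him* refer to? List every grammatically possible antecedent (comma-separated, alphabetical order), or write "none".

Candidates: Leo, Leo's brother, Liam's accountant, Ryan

Liam's accountant

*him* is a pronoun; Principle B requires it to be free in its binding domain — the clause headed by 'assured'.
— Leo: possessor inside the object DP of the clause headed by 'compared'; is c-commanded by the pronoun; coreference would bind this R-expression — blocked (Principle C).
— Leo's brother: object of the clause headed by 'compared'; is c-commanded by the pronoun; coreference would bind this R-expression — blocked (Principle C).
— Liam's accountant: subject of the clause headed by 'allege'; c-commands the pronoun but lies outside its binding domain — allowed.
— Ryan: second object of the clause headed by 'compared'; is c-commanded by the pronoun; coreference would bind this R-expression — blocked (Principle C).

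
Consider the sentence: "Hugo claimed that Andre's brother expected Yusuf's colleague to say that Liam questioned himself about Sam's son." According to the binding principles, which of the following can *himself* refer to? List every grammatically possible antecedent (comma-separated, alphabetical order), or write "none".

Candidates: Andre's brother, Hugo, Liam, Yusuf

Liam

*himself* is a reflexive; Principle A requires it to be bound within its binding domain — the clause headed by 'questioned'.
— Andre's brother: subject of the clause headed by 'expected'; c-commands the reflexive but lies outside its binding domain — cannot bind it (Principle A).
— Hugo: subject of the matrix clause; c-commands the reflexive but lies outside its binding domain — cannot bind it (Principle A).
— Liam: subject of the clause headed by 'questioned'; c-commands the reflexive within its binding domain — allowed (Principle A).
— Yusuf: possessor inside the subject DP of the clause headed by 'say'; does not c-command the reflexive — cannot bind it (Principle A).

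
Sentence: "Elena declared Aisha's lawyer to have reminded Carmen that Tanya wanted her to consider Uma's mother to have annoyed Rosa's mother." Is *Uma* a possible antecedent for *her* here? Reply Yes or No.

No

*her* is a pronoun; Principle B requires it to be free in its binding domain — the clause headed by 'wanted'.
— Uma: possessor inside the subject DP of the clause headed by 'annoyed'; is c-commanded by the pronoun; coreference would bind this R-expression — blocked (Principle C).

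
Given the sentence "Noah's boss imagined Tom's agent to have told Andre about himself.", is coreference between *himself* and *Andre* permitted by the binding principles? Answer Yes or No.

Yes

*himself* is a reflexive; Principle A requires it to be bound within its binding domain — the clause headed by 'told'.
— Andre: object of the clause headed by 'told'; c-commands the reflexive within its binding domain — allowed (Principle A).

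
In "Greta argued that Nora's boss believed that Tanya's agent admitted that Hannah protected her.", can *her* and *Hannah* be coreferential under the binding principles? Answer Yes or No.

No

*Hannah* is an R-expression; Principle C requires it to be free (not bound by any c-commanding expression).
— her: object of the clause headed by 'protected'; the R-expression locally c-commands the pronoun — coreference blocked (Principle B on the pronoun).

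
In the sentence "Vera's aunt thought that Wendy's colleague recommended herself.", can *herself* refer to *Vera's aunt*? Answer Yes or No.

No

*herself* is a reflexive; Principle A requires it to be bound within its binding domain — the clause headed by 'recommended'.
— Vera's aunt: subject of the matrix clause; c-commands the reflexive but lies outside its binding domain — cannot bind it (Principle A).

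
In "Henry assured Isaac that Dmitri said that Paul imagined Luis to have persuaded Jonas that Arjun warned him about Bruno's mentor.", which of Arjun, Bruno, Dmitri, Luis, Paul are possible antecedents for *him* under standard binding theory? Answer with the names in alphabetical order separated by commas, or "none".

Dmitri, Luis, Paul

*him* is a pronoun; Principle B requires it to be free in its binding domain — the clause headed by 'warned'.
— Arjun: subject of the clause headed by 'warned'; c-commands the pronoun within its binding domain — blocked (Principle B).
— Bruno: possessor inside the second object DP of the clause headed by 'warned'; is c-commanded by the pronoun; coreference would bind this R-expression — blocked (Principle C).
— Dmitri: subject of the clause headed by 'said'; c-commands the pronoun but lies outside its binding domain — allowed.
— Luis: subject of the clause headed by 'persuaded'; c-commands the pronoun but lies outside its binding domain — allowed.
— Paul: subject of the clause headed by 'imagined'; c-commands the pronoun but lies outside its binding domain — allowed.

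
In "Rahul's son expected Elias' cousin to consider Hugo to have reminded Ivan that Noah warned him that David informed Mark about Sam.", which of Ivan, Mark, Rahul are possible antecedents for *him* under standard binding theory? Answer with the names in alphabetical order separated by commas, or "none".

Ivan, Rahul

*him* is a pronoun; Principle B requires it to be free in its binding domain — the clause headed by 'warned'.
— Ivan: object of the clause headed by 'reminded'; c-commands the pronoun but lies outside its binding domain — allowed.
— Mark: object of the clause headed by 'informed'; is c-commanded by the pronoun; coreference would bind this R-expression — blocked (Principle C).
— Rahul: possessor inside the subject DP of the matrix clause; does not c-command the pronoun — Principle B does not apply; allowed.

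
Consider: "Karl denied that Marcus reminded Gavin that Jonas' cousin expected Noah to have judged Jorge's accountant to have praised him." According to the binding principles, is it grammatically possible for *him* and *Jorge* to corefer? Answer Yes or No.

Yes

*him* is a pronoun; Principle B requires it to be free in its binding domain — the clause headed by 'praised'.
— Jorge: possessor inside the subject DP of the clause headed by 'praised'; does not c-command the pronoun — Principle B does not apply; allowed.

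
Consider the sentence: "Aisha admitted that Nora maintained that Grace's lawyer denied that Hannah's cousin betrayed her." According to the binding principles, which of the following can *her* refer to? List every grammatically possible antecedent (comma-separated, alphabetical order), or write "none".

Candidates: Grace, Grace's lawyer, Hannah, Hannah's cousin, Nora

*her* is a pronoun; Principle B requires it to be free in its binding domain — the clause headed by 'betrayed'.
— Grace: possessor inside the subject DP of the clause headed by 'denied'; does not c-command the pronoun — Principle B does not apply; allowed.
— Grace's lawyer: subject of the clause headed by 'denied'; c-commands the pronoun but lies outside its binding domain — allowed.
— Hannah: possessor inside the subject DP of the clause headed by 'betrayed'; does not c-command the pronoun — Principle B does not apply; allowed.
— Hannah's cousin: subject of the clause headed by 'betrayed'; c-commands the pronoun within its binding domain — blocked (Principle B).
— Nora: subject of the clause headed by 'maintained'; c-commands the pronoun but lies outside its binding domain — allowed.

Grace, Grace's lawyer, Hannah, Nora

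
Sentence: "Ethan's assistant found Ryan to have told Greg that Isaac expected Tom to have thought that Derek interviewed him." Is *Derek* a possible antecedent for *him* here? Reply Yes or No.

No

*him* is a pronoun; Principle B requires it to be free in its binding domain — the clause headed by 'interviewed'.
— Derek: subject of the clause headed by 'interviewed'; c-commands the pronoun within its binding domain — blocked (Principle B).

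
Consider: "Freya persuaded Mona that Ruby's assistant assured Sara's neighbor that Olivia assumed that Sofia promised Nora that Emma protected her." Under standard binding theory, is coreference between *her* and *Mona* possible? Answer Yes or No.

Yes

*Mona* is an R-expression; Principle C requires it to be free (not bound by any c-commanding expression).
— her: object of the clause headed by 'protected'; the pronoun does not c-command the R-expression — coreference allowed.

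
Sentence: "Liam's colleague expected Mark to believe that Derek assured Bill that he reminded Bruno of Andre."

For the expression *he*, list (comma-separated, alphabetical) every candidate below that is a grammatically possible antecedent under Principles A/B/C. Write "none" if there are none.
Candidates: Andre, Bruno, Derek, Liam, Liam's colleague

Derek, Liam, Liam's colleague

*he* is a pronoun; Principle B requires it to be free in its binding domain — the clause headed by 'reminded'.
— Andre: second object of the clause headed by 'reminded'; is c-commanded by the pronoun; coreference would bind this R-expression — blocked (Principle C).
— Bruno: object of the clause headed by 'reminded'; is c-commanded by the pronoun; coreference would bind this R-expression — blocked (Principle C).
— Derek: subject of the clause headed by 'assured'; c-commands the pronoun but lies outside its binding domain — allowed.
— Liam: possessor inside the subject DP of the matrix clause; does not c-command the pronoun — Principle B does not apply; allowed.
— Liam's colleague: subject of the matrix clause; c-commands the pronoun but lies outside its binding domain — allowed.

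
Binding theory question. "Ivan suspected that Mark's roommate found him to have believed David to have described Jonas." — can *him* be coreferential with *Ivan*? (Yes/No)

Yes

*him* is a pronoun; Principle B requires it to be free in its binding domain — the clause headed by 'found'.
— Ivan: subject of the matrix clause; c-commands the pronoun but lies outside its binding domain — allowed.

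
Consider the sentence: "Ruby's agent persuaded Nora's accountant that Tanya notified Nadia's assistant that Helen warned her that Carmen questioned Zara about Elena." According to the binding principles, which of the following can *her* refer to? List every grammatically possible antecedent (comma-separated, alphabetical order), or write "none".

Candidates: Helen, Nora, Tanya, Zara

Nora, Tanya

*her* is a pronoun; Principle B requires it to be free in its binding domain — the clause headed by 'warned'.
— Helen: subject of the clause headed by 'warned'; c-commands the pronoun within its binding domain — blocked (Principle B).
— Nora: possessor inside the object DP of the matrix clause; does not c-command the pronoun — Principle B does not apply; allowed.
— Tanya: subject of the clause headed by 'notified'; c-commands the pronoun but lies outside its binding domain — allowed.
— Zara: object of the clause headed by 'questioned'; is c-commanded by the pronoun; coreference would bind this R-expression — blocked (Principle C).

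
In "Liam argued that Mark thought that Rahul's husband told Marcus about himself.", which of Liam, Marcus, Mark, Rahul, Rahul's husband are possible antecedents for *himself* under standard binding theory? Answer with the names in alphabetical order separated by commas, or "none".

*himself* is a reflexive; Principle A requires it to be bound within its binding domain — the clause headed by 'told'.
— Liam: subject of the matrix clause; c-commands the reflexive but lies outside its binding domain — cannot bind it (Principle A).
— Marcus: object of the clause headed by 'told'; c-commands the reflexive within its binding domain — allowed (Principle A).
— Mark: subject of the clause headed by 'thought'; c-commands the reflexive but lies outside its binding domain — cannot bind it (Principle A).
— Rahul: possessor inside the subject DP of the clause headed by 'told'; does not c-command the reflexive — cannot bind it (Principle A).
— Rahul's husband: subject of the clause headed by 'told'; c-commands the reflexive within its binding domain — allowed (Principle A).

Marcus, Rahul's husband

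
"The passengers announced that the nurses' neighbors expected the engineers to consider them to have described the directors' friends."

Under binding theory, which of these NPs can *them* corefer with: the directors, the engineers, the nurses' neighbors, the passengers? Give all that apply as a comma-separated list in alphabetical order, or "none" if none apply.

the nurses' neighbors, the passengers

*them* is a pronoun; Principle B requires it to be free in its binding domain — the clause headed by 'consider'.
— the directors: possessor inside the object DP of the clause headed by 'described'; is c-commanded by the pronoun; coreference would bind this R-expression — blocked (Principle C).
— the engineers: subject of the clause headed by 'consider'; c-commands the pronoun within its binding domain — blocked (Principle B).
— the nurses' neighbors: subject of the clause headed by 'expected'; c-commands the pronoun but lies outside its binding domain — allowed.
— the passengers: subject of the matrix clause; c-commands the pronoun but lies outside its binding domain — allowed.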